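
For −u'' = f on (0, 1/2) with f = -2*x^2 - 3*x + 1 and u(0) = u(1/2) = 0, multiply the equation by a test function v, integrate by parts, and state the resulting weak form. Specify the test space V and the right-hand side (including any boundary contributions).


V = H^1_0(0, 1/2) (so v(0) = v(1/2) = 0); weak form: ∫_0^1/2 u'v' dx = ∫_0^1/2 (-2*x^2 - 3*x + 1) v dx for all v ∈ V.

Multiply both sides by a test function v and integrate from 0 to 1/2:
  ∫_0^1/2 −u''(x) v(x) dx = ∫_0^1/2 f(x) v(x) dx.
Integrate the LHS by parts once:
  ∫_0^1/2 −u'' v dx = −[u'(x) v(x)]_0^1/2 + ∫_0^1/2 u'(x) v'(x) dx.
Thus ∫_0^1/2 u'(x) v'(x) dx = ∫_0^1/2 f(x) v(x) dx + [u'(x) v(x)]_0^1/2.
Choose V so that boundary terms are either known or forced to vanish.
u is Dirichlet: u(0) = u(1/2) = 0. Let V = H^1_0(0, 1/2); then v(0) = v(1/2) = 0, and [u' v]_0^1/2 = 0.
Weak formulation: find u (satisfying any essential BC) such that ∫_0^1/2 u'(x) v'(x) dx = ∫_0^1/2 f v dx for all v ∈ V.
Substituting f(x) = -2*x^2 - 3*x + 1, the right-hand side is ∫_0^1/2 (-2*x^2 - 3*x + 1) v dx.


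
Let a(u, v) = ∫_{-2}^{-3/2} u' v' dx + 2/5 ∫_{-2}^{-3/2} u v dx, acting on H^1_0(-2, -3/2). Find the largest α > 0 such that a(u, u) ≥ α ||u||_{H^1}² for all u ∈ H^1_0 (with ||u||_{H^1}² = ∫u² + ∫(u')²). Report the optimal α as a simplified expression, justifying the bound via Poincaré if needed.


α = 2*(1 + 10*π^2)/(5*(1 + 4*π^2))

Coercivity of a(·,·) on H^1_0(-2, -3/2) means a(u, u) ≥ α ||u||_{H^1}² for every u ∈ H^1_0.
The interval has length L = 1/2, and Poincaré/coercivity depend only on L. Here a(u, u) = ∫(u')² + (2/5)·∫u².
Here 0 < c = 2/5 < 1. The condition a(u,u) ≥ α||u||_{H^1}² reads (1−α)∫(u')² ≥ (α−c)∫u². Any admissible α is ≤ 1 (rapidly oscillating u have ∫u²/∫(u')² → 0), and α = 1 would force 0 ≥ (1−c)∫u², impossible since c < 1; so 1−α > 0. By the sharp Poincaré inequality on H^1_0 of an interval of length L, ∫(u')² ≥ (π/L)²∫u² with equality for the first sine mode sin(π(x−x₀)/L) (x₀ the left endpoint), so the inequality holds for all u iff (1−α)(π/L)² ≥ α − c, i.e. α ≤ ((π/L)² + c)/((π/L)² + 1) = (1 + c(L/π)²)/(1 + (L/π)²). With (π/L)² = 4*π^2 and c = 2/5, the largest admissible constant is α = ((π/L)² + c)/((π/L)² + 1).
Simplifying, α = 2*(1 + 10*π^2)/(5*(1 + 4*π^2)).


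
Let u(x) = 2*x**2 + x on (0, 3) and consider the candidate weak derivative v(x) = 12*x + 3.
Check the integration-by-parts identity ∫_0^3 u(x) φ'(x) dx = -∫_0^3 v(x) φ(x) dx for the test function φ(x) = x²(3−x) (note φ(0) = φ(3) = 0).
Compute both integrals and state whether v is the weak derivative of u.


LHS = -1107/20, RHS = -3321/20. No, v is not the weak derivative of u.

u(x) = 2*x**2 + x, classical derivative u'(x) = 4*x + 1.
φ(x) = x²(3−x), so φ'(x) = 3*x*(2 - x).
Note φ(0) = φ(3) = 0, so the boundary term u·φ vanishes.
LHS = ∫_0^3 u(x) φ'(x) dx = ∫_0^3 (-6*x^4 + 9*x^3 + 6*x^2) dx. Term by term:
  ∫_0^3 -6*x^4 dx = -1458/5;  ∫_0^3 9*x^3 dx = 729/4;  ∫_0^3 6*x^2 dx = 54.
Sum: -1458/5 + 729/4 + 54 = -1107/20.
So LHS = -1107/20.
∫_0^3 v(x) φ(x) dx = ∫_0^3 (-12*x^4 + 33*x^3 + 9*x^2) dx. Term by term:
  ∫_0^3 -12*x^4 dx = -2916/5;  ∫_0^3 33*x^3 dx = 2673/4;  ∫_0^3 9*x^2 dx = 81.
Sum: -2916/5 + 2673/4 + 81 = 3321/20.
So RHS = -∫_0^3 v(x) φ(x) dx = -3321/20.
LHS − RHS = 1107/10 ≠ 0, so the identity fails.
(For a valid weak derivative the identity must hold for EVERY test function, in particular this one. The failure shows v is NOT the weak derivative of u.)
Correct weak derivative would be u'(x) = 4*x + 1.


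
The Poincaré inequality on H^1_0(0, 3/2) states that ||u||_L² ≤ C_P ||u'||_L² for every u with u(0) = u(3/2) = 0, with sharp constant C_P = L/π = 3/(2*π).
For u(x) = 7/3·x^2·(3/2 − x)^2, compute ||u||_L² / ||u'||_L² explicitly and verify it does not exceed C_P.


||u||_L² / ||u'||_L² = sqrt(3)/4 < C_P = 3/(2*π).

u(x) = 7/3·x^2·(3/2 − x)^2, so u'(x) = 7*x*(2*x - 3)*(4*x - 3)/6.
u(x) = 7/3·x^2·(3/2 − x)^2 vanishes at x = 0 and x = 3/2, so u ∈ H^1_0(0, 3/2). Differentiate via the product rule and integrate the resulting polynomials term by term.
  ∫_0^3/2 u² dx = ∫_0^3/2 (49*x^8/9 - 98*x^7/3 + 147*x^6/2 - 147*x^5/2 + 441*x^4/16) dx. Term by term:
    ∫_0^3/2 49*x^8/9 dx = 11907/512;  ∫_0^3/2 -98*x^7/3 dx = -107163/1024;  ∫_0^3/2 147*x^6/2 dx = 45927/256;
    ∫_0^3/2 -147*x^5/2 dx = -35721/256;  ∫_0^3/2 441*x^4/16 dx = 107163/2560.
  Sum: 11907/512 − 107163/1024 + 45927/256 − 35721/256 + 107163/2560 = 1701/5120.
  ∫_0^3/2 (u')² dx = ∫_0^3/2 (784*x^6/9 - 392*x^5 + 637*x^4 - 441*x^3 + 441*x^2/4) dx. Term by term:
    ∫_0^3/2 784*x^6/9 dx = 1701/8;  ∫_0^3/2 -392*x^5 dx = -11907/16;  ∫_0^3/2 637*x^4 dx = 154791/160;
    ∫_0^3/2 -441*x^3 dx = -35721/64;  ∫_0^3/2 441*x^2/4 dx = 3969/32.
  Sum: 1701/8 − 11907/16 + 154791/160 − 35721/64 + 3969/32 = 567/320.
∫_0^3/2 u² dx = 1701/5120, so ||u||_L² = 9*sqrt(105)/160.
∫_0^3/2 (u')² dx = 567/320, so ||u'||_L² = 9*sqrt(35)/40.
Ratio ||u||_L² / ||u'||_L² = sqrt(3)/4.
Sharp Poincaré constant on H^1_0(0, 3/2) is C_P = L/π = 3/(2*π), achieved by sin(2*π/3·x).
A polynomial bump cannot attain the sharp Poincaré constant (only the first sine eigenfunction does), so the ratio is strictly less than C_P, consistent with ||u||_L² ≤ C_P ||u'||_L².


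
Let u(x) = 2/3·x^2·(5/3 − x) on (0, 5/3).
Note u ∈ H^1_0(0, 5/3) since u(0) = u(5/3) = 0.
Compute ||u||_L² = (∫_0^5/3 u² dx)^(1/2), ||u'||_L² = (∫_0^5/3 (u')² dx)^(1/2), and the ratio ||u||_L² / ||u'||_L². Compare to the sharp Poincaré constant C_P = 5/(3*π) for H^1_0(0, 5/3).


||u||_L² / ||u'||_L² = 5*sqrt(14)/42 < C_P = 5/(3*π).

u(x) = 2/3·x^2·(5/3 − x), so u'(x) = 2*x*(10 - 9*x)/9.
u(x) = 2/3·x^2·(5/3 − x) vanishes at x = 0 and x = 5/3, so u ∈ H^1_0(0, 5/3). Differentiate via the product rule and integrate the resulting polynomials term by term.
  ∫_0^5/3 u² dx = ∫_0^5/3 (4*x^6/9 - 40*x^5/27 + 100*x^4/81) dx. Term by term:
    ∫_0^5/3 4*x^6/9 dx = 312500/137781;  ∫_0^5/3 -40*x^5/27 dx = -312500/59049;  ∫_0^5/3 100*x^4/81 dx = 62500/19683.
  Sum: 312500/137781 − 312500/59049 + 62500/19683 = 62500/413343.
  ∫_0^5/3 (u')² dx = ∫_0^5/3 (4*x^4 - 80*x^3/9 + 400*x^2/81) dx. Term by term:
    ∫_0^5/3 4*x^4 dx = 2500/243;  ∫_0^5/3 -80*x^3/9 dx = -12500/729;  ∫_0^5/3 400*x^2/81 dx = 50000/6561.
  Sum: 2500/243 − 12500/729 + 50000/6561 = 5000/6561.
∫_0^5/3 u² dx = 62500/413343, so ||u||_L² = 250*sqrt(7)/1701.
∫_0^5/3 (u')² dx = 5000/6561, so ||u'||_L² = 50*sqrt(2)/81.
Ratio ||u||_L² / ||u'||_L² = 5*sqrt(14)/42.
Sharp Poincaré constant on H^1_0(0, 5/3) is C_P = L/π = 5/(3*π), achieved by sin(3*π/5·x).
A polynomial bump cannot attain the sharp Poincaré constant (only the first sine eigenfunction does), so the ratio is strictly less than C_P, consistent with ||u||_L² ≤ C_P ||u'||_L².


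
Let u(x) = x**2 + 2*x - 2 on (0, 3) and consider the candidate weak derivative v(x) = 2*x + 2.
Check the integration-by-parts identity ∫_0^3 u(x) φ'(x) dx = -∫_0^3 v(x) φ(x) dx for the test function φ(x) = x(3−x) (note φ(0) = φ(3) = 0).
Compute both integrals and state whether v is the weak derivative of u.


LHS = -45/2, RHS = -45/2. Yes, v = u' weakly.

u(x) = x**2 + 2*x - 2, classical derivative u'(x) = 2*x + 2.
φ(x) = x(3−x), so φ'(x) = 3 - 2*x.
Note φ(0) = φ(3) = 0, so the boundary term u·φ vanishes.
LHS = ∫_0^3 u(x) φ'(x) dx = ∫_0^3 (-2*x^3 - x^2 + 10*x - 6) dx. Term by term:
  ∫_0^3 -2*x^3 dx = -81/2;  ∫_0^3 -x^2 dx = -9;  ∫_0^3 10*x dx = 45;
  ∫_0^3 -6 dx = -18.
Sum: -81/2 − 9 + 45 − 18 = -45/2.
So LHS = -45/2.
∫_0^3 v(x) φ(x) dx = ∫_0^3 (-2*x^3 + 4*x^2 + 6*x) dx. Term by term:
  ∫_0^3 -2*x^3 dx = -81/2;  ∫_0^3 4*x^2 dx = 36;  ∫_0^3 6*x dx = 27.
Sum: -81/2 + 36 + 27 = 45/2.
So RHS = -∫_0^3 v(x) φ(x) dx = -45/2.
LHS = RHS, so the identity holds for this test φ.
Moreover u is smooth here and v(x) = u'(x) = 2*x + 2 pointwise, so the identity holds for every test function. Hence v is the weak derivative of u.


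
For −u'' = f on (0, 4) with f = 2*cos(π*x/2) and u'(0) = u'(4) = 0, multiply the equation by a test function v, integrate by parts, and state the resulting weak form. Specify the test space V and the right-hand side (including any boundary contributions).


V = H^1(0, 4) (no boundary constraint on v; u is determined up to an additive constant); weak form: ∫_0^4 u'v' dx = ∫_0^4 (2*cos(π*x/2)) v dx for all v ∈ V.

Multiply both sides by a test function v and integrate from 0 to 4:
  ∫_0^4 −u''(x) v(x) dx = ∫_0^4 f(x) v(x) dx.
Integrate the LHS by parts once:
  ∫_0^4 −u'' v dx = −[u'(x) v(x)]_0^4 + ∫_0^4 u'(x) v'(x) dx.
Thus ∫_0^4 u'(x) v'(x) dx = ∫_0^4 f(x) v(x) dx + [u'(x) v(x)]_0^4.
Choose V so that boundary terms are either known or forced to vanish.
u has homogeneous Neumann: u'(0) = u'(4) = 0. So [u' v]_0^4 = 0·v(4) − 0·v(0) = 0 for any v; take V = H^1(0, 4).
Weak formulation: find u (satisfying any essential BC) such that ∫_0^4 u'(x) v'(x) dx = ∫_0^4 f v dx for all v ∈ V (homogeneous Neumann, so boundary terms vanish).
Substituting f(x) = 2*cos(π*x/2), the right-hand side is ∫_0^4 (2*cos(π*x/2)) v dx.
Compatibility check (pure Neumann): taking v ≡ 1 ∈ V gives 0 = ∫_0^4 f dx + (0) − (0), i.e. ∫_0^4 f dx must equal u'(0) − u'(4) = 0. Indeed ∫_0^4 (2*cos(π*x/2)) dx = 0, so the data are compatible. The solution is then unique only up to an additive constant (fix it e.g. by requiring ∫_0^4 u dx = 0).


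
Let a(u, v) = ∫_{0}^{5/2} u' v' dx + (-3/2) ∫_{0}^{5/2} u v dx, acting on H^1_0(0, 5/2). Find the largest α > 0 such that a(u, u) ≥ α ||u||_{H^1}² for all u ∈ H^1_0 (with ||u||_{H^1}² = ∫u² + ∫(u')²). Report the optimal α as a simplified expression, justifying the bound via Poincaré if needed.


α = (-75 + 8*π^2)/(2*(25 + 4*π^2))

Coercivity of a(·,·) on H^1_0(0, 5/2) means a(u, u) ≥ α ||u||_{H^1}² for every u ∈ H^1_0.
The interval has length L = 5/2, and Poincaré/coercivity depend only on L. Here a(u, u) = ∫(u')² + (-3/2)·∫u².
Here c = -3/2 < 0 with |c| < (π/L)² = 4*π^2/25, so coercivity still holds. The condition a(u,u) ≥ α||u||_{H^1}² reads (1−α)∫(u')² ≥ (α−c)∫u². Any admissible α is ≤ 1 (rapidly oscillating u have ∫u²/∫(u')² → 0), and α = 1 would force 0 ≥ (1−c)∫u², impossible since c < 1; so 1−α > 0. By the sharp Poincaré inequality on H^1_0 of an interval of length L, ∫(u')² ≥ (π/L)²∫u² with equality for the first sine mode sin(π(x−x₀)/L) (x₀ the left endpoint), so the inequality holds for all u iff (1−α)(π/L)² ≥ α − c, i.e. α ≤ ((π/L)² + c)/((π/L)² + 1) = (1 + c(L/π)²)/(1 + (L/π)²). (Direct route, valid since c ≤ 0: Poincaré gives c∫u² ≥ c(L/π)²∫(u')², so a(u,u) ≥ (1 + c(L/π)²)∫(u')², while ||u||_{H^1}² ≤ (1 + (L/π)²)∫(u')²; dividing yields the same α.) With (π/L)² = 4*π^2/25 and c = -3/2, the largest admissible constant is α = ((π/L)² + c)/((π/L)² + 1).
Simplifying, α = (-75 + 8*π^2)/(2*(25 + 4*π^2)).


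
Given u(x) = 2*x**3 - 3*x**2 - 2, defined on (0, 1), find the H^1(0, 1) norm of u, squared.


||u||_{H^1}^2 = 53/7

The H^1 norm (squared) on an interval (0, L) is
  ||u||_{H^1}^2 = ∫_0^L u(x)^2 dx + ∫_0^L u'(x)^2 dx.
Compute u'(x) = 6*x**2 - 6*x.
Then u(x)^2 = 4*x**6 - 12*x**5 + 9*x**4 - 8*x**3 + 12*x**2 + 4 and u'(x)^2 = 36*x**4 - 72*x**3 + 36*x**2.
Integrate each monomial from 0 to 1 using ∫_0^1 c·x^n dx = c·1^(n+1)/(n+1):
  ∫_0^1 u(x)^2 dx = ∫_0^1 (4*x^6 - 12*x^5 + 9*x^4 - 8*x^3 + 12*x^2 + 4) dx. Term by term:
    ∫_0^1 4*x^6 dx = 4/7;  ∫_0^1 -12*x^5 dx = -2;  ∫_0^1 9*x^4 dx = 9/5;
    ∫_0^1 -8*x^3 dx = -2;  ∫_0^1 12*x^2 dx = 4;  ∫_0^1 4 dx = 4.
  Sum: 4/7 − 2 + 9/5 − 2 + 4 + 4 = 223/35.
  ∫_0^1 u'(x)^2 dx = ∫_0^1 (36*x^4 - 72*x^3 + 36*x^2) dx. Term by term:
    ∫_0^1 36*x^4 dx = 36/5;  ∫_0^1 -72*x^3 dx = -18;  ∫_0^1 36*x^2 dx = 12.
  Sum: 36/5 − 18 + 12 = 6/5.
Adding: ||u||_{H^1}^2 = 223/35 + 6/5 = 53/7.


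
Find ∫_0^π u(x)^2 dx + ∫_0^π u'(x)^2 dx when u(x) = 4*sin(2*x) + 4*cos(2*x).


||u||_{H^1(0,π)}^2 = 80*π

u'(x) = -8*sin(2*x) + 8*cos(2*x).
Expand u² and (u')² and integrate term by term on (0, π), using: for integers n ≥ 1, ∫_0^π sin²(nx) dx = ∫_0^π cos²(nx) dx = π/2; for n ≠ n', ∫_0^π sin(nx)sin(n'x) dx = ∫_0^π cos(nx)cos(n'x) dx = 0; and by product-to-sum, ∫_0^π sin(nx)cos(n'x) dx = ½∫_0^π [sin((n+n')x) + sin((n−n')x)] dx, which is 0 when n+n' is even and 2n/(n²−n'²) when n+n' is odd (it need not vanish on (0, π)).
  u² squared terms: (4)²·∫cos(2x)² dx = 16·π/2 = 8*π;  (4)²·∫sin(2x)² dx = 16·π/2 = 8*π.
  u² cross terms: 2·(4)·(4)·∫cos(2x)·sin(2x) dx = 32·(0) = 0.
  So ∫_0^π u² dx = 8*π + 8*π + 0 = 16*π.
  (u')² squared terms: (-8)²·∫sin(2x)² dx = 64·π/2 = 32*π;  (8)²·∫cos(2x)² dx = 64·π/2 = 32*π.
  (u')² cross terms: 2·(-8)·(8)·∫sin(2x)·cos(2x) dx = -128·(0) = 0.
  So ∫_0^π (u')² dx = 32*π + 32*π + 0 = 64*π.
||u||_{H^1}^2 = (16*π) + (64*π) = 80*π.


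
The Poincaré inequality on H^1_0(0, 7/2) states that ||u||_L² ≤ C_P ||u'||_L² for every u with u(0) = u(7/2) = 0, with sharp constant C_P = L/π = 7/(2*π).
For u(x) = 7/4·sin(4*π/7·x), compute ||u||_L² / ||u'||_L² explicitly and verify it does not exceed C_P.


||u||_L² / ||u'||_L² = 7/(4*π) < C_P = 7/(2*π).

u(x) = 7/4·sin(4*π/7·x), so u'(x) = π*cos(4*π*x/7).
Writing u(x) = A·sin(kπx/L) with A = 7/4 and k = 2, use ∫_0^L sin²(kπx/L) dx = L/2 and ∫_0^L cos²(kπx/L) dx = L/2.
u² = 49/16·sin²(4*π/7·x) and (u')² = π^2·cos²(4*π/7·x), and each of sin², cos² integrates to L/2 = 7/4 over (0, 7/2).
∫_0^7/2 u² dx = 343/64, so ||u||_L² = 7*sqrt(7)/8.
∫_0^7/2 (u')² dx = 7*π^2/4, so ||u'||_L² = sqrt(7)*π/2.
Ratio ||u||_L² / ||u'||_L² = 7/(4*π).
Sharp Poincaré constant on H^1_0(0, 7/2) is C_P = L/π = 7/(2*π), achieved by sin(2*π/7·x).
This is the k = 2 harmonic; the ratio L/(kπ) is strictly less than C_P = L/π, consistent with the sharp inequality ||u||_L² ≤ C_P ||u'||_L².


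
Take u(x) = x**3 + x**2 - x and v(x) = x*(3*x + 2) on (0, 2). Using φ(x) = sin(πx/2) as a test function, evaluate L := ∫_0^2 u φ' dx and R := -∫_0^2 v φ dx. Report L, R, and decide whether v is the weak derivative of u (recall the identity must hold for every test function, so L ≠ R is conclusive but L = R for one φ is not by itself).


LHS = -28/π + 96/π^3, RHS = -32/π + 96/π^3. No, v is not the weak derivative of u.

u(x) = x**3 + x**2 - x, classical derivative u'(x) = 3*x**2 + 2*x - 1.
φ(x) = sin(πx/2), so φ'(x) = π*cos(π*x/2)/2.
Note φ(0) = φ(2) = 0, so the boundary term u·φ vanishes.
LHS = ∫_0^2 u(x) φ'(x) dx = ∫_0^2 (π*x^3*cos(π*x/2)/2 + π*x^2*cos(π*x/2)/2 - π*x*cos(π*x/2)/2) dx. Term by term:
  ∫_0^2 π*x^2*cos(π*x/2)/2 dx = -8/π;  ∫_0^2 π*x^3*cos(π*x/2)/2 dx = -24/π + 96/π^3;  ∫_0^2 -π*x*cos(π*x/2)/2 dx = 4/π.
Sum: -8/π + -24/π + 96/π^3 + 4/π = -28/π + 96/π^3.
So LHS = -28/π + 96/π^3.
∫_0^2 v(x) φ(x) dx = ∫_0^2 (3*x^2*sin(π*x/2) + 2*x*sin(π*x/2)) dx. Term by term:
  ∫_0^2 2*x*sin(π*x/2) dx = 8/π;  ∫_0^2 3*x^2*sin(π*x/2) dx = -96/π^3 + 24/π.
Sum: 8/π + -96/π^3 + 24/π = -96/π^3 + 32/π.
So RHS = -∫_0^2 v(x) φ(x) dx = -32/π + 96/π^3.
LHS − RHS = 4/π ≠ 0, so the identity fails.
(For a valid weak derivative the identity must hold for EVERY test function, in particular this one. The failure shows v is NOT the weak derivative of u.)
Correct weak derivative would be u'(x) = 3*x**2 + 2*x - 1.


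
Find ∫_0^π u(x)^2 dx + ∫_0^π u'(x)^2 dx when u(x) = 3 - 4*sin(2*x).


||u||_{H^1(0,π)}^2 = 49*π

u'(x) = -8*cos(2*x).
Expand u² and (u')² and integrate term by term on (0, π), using: for integers n ≥ 1, ∫_0^π sin²(nx) dx = ∫_0^π cos²(nx) dx = π/2; for n ≠ n', ∫_0^π sin(nx)sin(n'x) dx = ∫_0^π cos(nx)cos(n'x) dx = 0; and by product-to-sum, ∫_0^π sin(nx)cos(n'x) dx = ½∫_0^π [sin((n+n')x) + sin((n−n')x)] dx, which is 0 when n+n' is even and 2n/(n²−n'²) when n+n' is odd (it need not vanish on (0, π)). For the constant mode: ∫_0^π 1 dx = π, ∫_0^π cos(nx) dx = 0, ∫_0^π sin(nx) dx = (1−(−1)^n)/n.
  u² squared terms: (3)²·∫1 dx = 9·π = 9*π;  (-4)²·∫sin(2x)² dx = 16·π/2 = 8*π.
  u² cross terms: 2·(3)·(-4)·∫1·sin(2x) dx = -24·(0) = 0.
  So ∫_0^π u² dx = 9*π + 8*π + 0 = 17*π.
  (u')² squared terms: (-8)²·∫cos(2x)² dx = 64·π/2 = 32*π.
  So ∫_0^π (u')² dx = 32*π.
||u||_{H^1}^2 = (17*π) + (32*π) = 49*π.


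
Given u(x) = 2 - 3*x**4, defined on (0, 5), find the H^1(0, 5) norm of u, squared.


||u||_{H^1}^2 = 24869515/7

The H^1 norm (squared) on an interval (0, L) is
  ||u||_{H^1}^2 = ∫_0^L u(x)^2 dx + ∫_0^L u'(x)^2 dx.
Compute u'(x) = -12*x**3.
Then u(x)^2 = 9*x**8 - 12*x**4 + 4 and u'(x)^2 = 144*x**6.
Integrate each monomial from 0 to 5 using ∫_0^5 c·x^n dx = c·5^(n+1)/(n+1):
  ∫_0^5 u(x)^2 dx = ∫_0^5 (9*x^8 - 12*x^4 + 4) dx. Term by term:
    ∫_0^5 9*x^8 dx = 1953125;  ∫_0^5 -12*x^4 dx = -7500;  ∫_0^5 4 dx = 20.
  Sum: 1953125 − 7500 + 20 = 1945645.
  ∫_0^5 u'(x)^2 dx = ∫_0^5 (144*x^6) dx. Term by term:
    ∫_0^5 144*x^6 dx = 11250000/7.
Adding: ||u||_{H^1}^2 = 1945645 + 11250000/7 = 24869515/7.


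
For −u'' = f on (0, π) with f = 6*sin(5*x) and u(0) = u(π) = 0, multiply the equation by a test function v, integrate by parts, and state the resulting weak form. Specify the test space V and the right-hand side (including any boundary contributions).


V = H^1_0(0, π) (so v(0) = v(π) = 0); weak form: ∫_0^π u'v' dx = ∫_0^π (6*sin(5*x)) v dx for all v ∈ V.

Multiply both sides by a test function v and integrate from 0 to π:
  ∫_0^π −u''(x) v(x) dx = ∫_0^π f(x) v(x) dx.
Integrate the LHS by parts once:
  ∫_0^π −u'' v dx = −[u'(x) v(x)]_0^π + ∫_0^π u'(x) v'(x) dx.
Thus ∫_0^π u'(x) v'(x) dx = ∫_0^π f(x) v(x) dx + [u'(x) v(x)]_0^π.
Choose V so that boundary terms are either known or forced to vanish.
u is Dirichlet: u(0) = u(π) = 0. Let V = H^1_0(0, π); then v(0) = v(π) = 0, and [u' v]_0^π = 0.
Weak formulation: find u (satisfying any essential BC) such that ∫_0^π u'(x) v'(x) dx = ∫_0^π f v dx for all v ∈ V.
Substituting f(x) = 6*sin(5*x), the right-hand side is ∫_0^π (6*sin(5*x)) v dx.


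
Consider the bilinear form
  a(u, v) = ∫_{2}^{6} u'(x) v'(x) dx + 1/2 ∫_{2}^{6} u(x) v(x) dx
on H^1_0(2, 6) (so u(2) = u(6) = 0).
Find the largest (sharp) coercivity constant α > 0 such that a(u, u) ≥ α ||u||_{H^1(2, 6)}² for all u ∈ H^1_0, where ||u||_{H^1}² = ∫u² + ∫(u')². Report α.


α = (8 + π^2)/(π^2 + 16)

Coercivity of a(·,·) on H^1_0(2, 6) means a(u, u) ≥ α ||u||_{H^1}² for every u ∈ H^1_0.
The interval has length L = 4, and Poincaré/coercivity depend only on L. Here a(u, u) = ∫(u')² + (1/2)·∫u².
Here 0 < c = 1/2 < 1. The condition a(u,u) ≥ α||u||_{H^1}² reads (1−α)∫(u')² ≥ (α−c)∫u². Any admissible α is ≤ 1 (rapidly oscillating u have ∫u²/∫(u')² → 0), and α = 1 would force 0 ≥ (1−c)∫u², impossible since c < 1; so 1−α > 0. By the sharp Poincaré inequality on H^1_0 of an interval of length L, ∫(u')² ≥ (π/L)²∫u² with equality for the first sine mode sin(π(x−x₀)/L) (x₀ the left endpoint), so the inequality holds for all u iff (1−α)(π/L)² ≥ α − c, i.e. α ≤ ((π/L)² + c)/((π/L)² + 1) = (1 + c(L/π)²)/(1 + (L/π)²). With (π/L)² = π^2/16 and c = 1/2, the largest admissible constant is α = ((π/L)² + c)/((π/L)² + 1).
Simplifying, α = (8 + π^2)/(π^2 + 16).


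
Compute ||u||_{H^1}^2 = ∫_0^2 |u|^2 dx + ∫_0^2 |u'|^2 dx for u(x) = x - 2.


||u||_{H^1}^2 = 14/3

The H^1 norm (squared) on an interval (0, L) is
  ||u||_{H^1}^2 = ∫_0^L u(x)^2 dx + ∫_0^L u'(x)^2 dx.
Compute u'(x) = 1.
Then u(x)^2 = x**2 - 4*x + 4 and u'(x)^2 = 1.
Integrate each monomial from 0 to 2 using ∫_0^2 c·x^n dx = c·2^(n+1)/(n+1):
  ∫_0^2 u(x)^2 dx = ∫_0^2 (x^2 - 4*x + 4) dx. Term by term:
    ∫_0^2 x^2 dx = 8/3;  ∫_0^2 -4*x dx = -8;  ∫_0^2 4 dx = 8.
  Sum: 8/3 − 8 + 8 = 8/3.
  ∫_0^2 u'(x)^2 dx = ∫_0^2 (1) dx. Term by term:
    ∫_0^2 1 dx = 2.
Adding: ||u||_{H^1}^2 = 8/3 + 2 = 14/3.


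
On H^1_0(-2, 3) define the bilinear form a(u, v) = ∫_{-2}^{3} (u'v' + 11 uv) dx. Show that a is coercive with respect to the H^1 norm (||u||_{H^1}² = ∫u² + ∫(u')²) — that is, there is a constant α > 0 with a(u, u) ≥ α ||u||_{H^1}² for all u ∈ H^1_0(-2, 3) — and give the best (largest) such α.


α = 1

Coercivity of a(·,·) on H^1_0(-2, 3) means a(u, u) ≥ α ||u||_{H^1}² for every u ∈ H^1_0.
The interval has length L = 5, and Poincaré/coercivity depend only on L. Here a(u, u) = ∫(u')² + (11)·∫u².
Here c = 11 ≥ 1, so a(u,u) = ∫(u')² + c∫u² ≥ ∫(u')² + ∫u² = ||u||_{H^1}², i.e. α = 1 works. No larger α is possible: a(u,u) ≥ α||u||_{H^1}² means (1−α)∫(u')² ≥ (α−c)∫u², and for the modes u_n = sin(nπ(x−x₀)/L) (x₀ the left endpoint) one has ∫u_n²/∫(u_n')² = (L/(nπ))² → 0, so a(u_n,u_n)/||u_n||_{H^1}² → 1. Hence the optimal constant is α = 1.
Therefore α = 1.


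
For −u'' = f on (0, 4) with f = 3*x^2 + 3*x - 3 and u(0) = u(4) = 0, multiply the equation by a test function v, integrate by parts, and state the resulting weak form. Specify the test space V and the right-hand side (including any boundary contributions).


V = H^1_0(0, 4) (so v(0) = v(4) = 0); weak form: ∫_0^4 u'v' dx = ∫_0^4 (3*x^2 + 3*x - 3) v dx for all v ∈ V.

Multiply both sides by a test function v and integrate from 0 to 4:
  ∫_0^4 −u''(x) v(x) dx = ∫_0^4 f(x) v(x) dx.
Integrate the LHS by parts once:
  ∫_0^4 −u'' v dx = −[u'(x) v(x)]_0^4 + ∫_0^4 u'(x) v'(x) dx.
Thus ∫_0^4 u'(x) v'(x) dx = ∫_0^4 f(x) v(x) dx + [u'(x) v(x)]_0^4.
Choose V so that boundary terms are either known or forced to vanish.
u is Dirichlet: u(0) = u(4) = 0. Let V = H^1_0(0, 4); then v(0) = v(4) = 0, and [u' v]_0^4 = 0.
Weak formulation: find u (satisfying any essential BC) such that ∫_0^4 u'(x) v'(x) dx = ∫_0^4 f v dx for all v ∈ V.
Substituting f(x) = 3*x^2 + 3*x - 3, the right-hand side is ∫_0^4 (3*x^2 + 3*x - 3) v dx.


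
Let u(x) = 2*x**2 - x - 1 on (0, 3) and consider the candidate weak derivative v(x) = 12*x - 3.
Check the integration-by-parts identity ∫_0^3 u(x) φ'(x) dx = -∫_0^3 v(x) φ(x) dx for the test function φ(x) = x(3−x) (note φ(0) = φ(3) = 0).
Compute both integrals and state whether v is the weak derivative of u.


LHS = -45/2, RHS = -135/2. No, v is not the weak derivative of u.

u(x) = 2*x**2 - x - 1, classical derivative u'(x) = 4*x - 1.
φ(x) = x(3−x), so φ'(x) = 3 - 2*x.
Note φ(0) = φ(3) = 0, so the boundary term u·φ vanishes.
LHS = ∫_0^3 u(x) φ'(x) dx = ∫_0^3 (-4*x^3 + 8*x^2 - x - 3) dx. Term by term:
  ∫_0^3 -4*x^3 dx = -81;  ∫_0^3 8*x^2 dx = 72;  ∫_0^3 -x dx = -9/2;
  ∫_0^3 -3 dx = -9.
Sum: -81 + 72 − 9/2 − 9 = -45/2.
So LHS = -45/2.
∫_0^3 v(x) φ(x) dx = ∫_0^3 (-12*x^3 + 39*x^2 - 9*x) dx. Term by term:
  ∫_0^3 -12*x^3 dx = -243;  ∫_0^3 39*x^2 dx = 351;  ∫_0^3 -9*x dx = -81/2.
Sum: -243 + 351 − 81/2 = 135/2.
So RHS = -∫_0^3 v(x) φ(x) dx = -135/2.
LHS − RHS = 45 ≠ 0, so the identity fails.
(For a valid weak derivative the identity must hold for EVERY test function, in particular this one. The failure shows v is NOT the weak derivative of u.)
Correct weak derivative would be u'(x) = 4*x - 1.


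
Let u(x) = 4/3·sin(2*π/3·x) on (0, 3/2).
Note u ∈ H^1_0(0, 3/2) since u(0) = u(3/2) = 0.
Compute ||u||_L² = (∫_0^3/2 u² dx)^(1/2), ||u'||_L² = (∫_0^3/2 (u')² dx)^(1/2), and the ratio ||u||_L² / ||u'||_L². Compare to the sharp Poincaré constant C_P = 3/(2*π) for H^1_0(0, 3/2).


||u||_L² / ||u'||_L² = 3/(2*π) = C_P.

u(x) = 4/3·sin(2*π/3·x), so u'(x) = 8*π*cos(2*π*x/3)/9.
Writing u(x) = A·sin(kπx/L) with A = 4/3 and k = 1, use ∫_0^L sin²(kπx/L) dx = L/2 and ∫_0^L cos²(kπx/L) dx = L/2.
u² = 16/9·sin²(2*π/3·x) and (u')² = 64*π^2/81·cos²(2*π/3·x), and each of sin², cos² integrates to L/2 = 3/4 over (0, 3/2).
∫_0^3/2 u² dx = 4/3, so ||u||_L² = 2*sqrt(3)/3.
∫_0^3/2 (u')² dx = 16*π^2/27, so ||u'||_L² = 4*sqrt(3)*π/9.
Ratio ||u||_L² / ||u'||_L² = 3/(2*π).
Sharp Poincaré constant on H^1_0(0, 3/2) is C_P = L/π = 3/(2*π), achieved by sin(2*π/3·x).
This is the k = 1 eigenfunction (up to amplitude), so the ratio equals the sharp Poincaré constant exactly.


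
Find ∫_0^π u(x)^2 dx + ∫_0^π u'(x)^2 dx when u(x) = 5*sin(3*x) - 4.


||u||_{H^1(0,π)}^2 = -80/3 + 141*π

u'(x) = 15*cos(3*x).
Expand u² and (u')² and integrate term by term on (0, π), using: for integers n ≥ 1, ∫_0^π sin²(nx) dx = ∫_0^π cos²(nx) dx = π/2; for n ≠ n', ∫_0^π sin(nx)sin(n'x) dx = ∫_0^π cos(nx)cos(n'x) dx = 0; and by product-to-sum, ∫_0^π sin(nx)cos(n'x) dx = ½∫_0^π [sin((n+n')x) + sin((n−n')x)] dx, which is 0 when n+n' is even and 2n/(n²−n'²) when n+n' is odd (it need not vanish on (0, π)). For the constant mode: ∫_0^π 1 dx = π, ∫_0^π cos(nx) dx = 0, ∫_0^π sin(nx) dx = (1−(−1)^n)/n.
  u² squared terms: (-4)²·∫1 dx = 16·π = 16*π;  (5)²·∫sin(3x)² dx = 25·π/2 = 25*π/2.
  u² cross terms: 2·(-4)·(5)·∫1·sin(3x) dx = -40·(2/3) = -80/3.
  So ∫_0^π u² dx = 16*π + 25*π/2 − 80/3 = -80/3 + 57*π/2.
  (u')² squared terms: (15)²·∫cos(3x)² dx = 225·π/2 = 225*π/2.
  So ∫_0^π (u')² dx = 225*π/2.
||u||_{H^1}^2 = (-80/3 + 57*π/2) + (225*π/2) = -80/3 + 141*π.


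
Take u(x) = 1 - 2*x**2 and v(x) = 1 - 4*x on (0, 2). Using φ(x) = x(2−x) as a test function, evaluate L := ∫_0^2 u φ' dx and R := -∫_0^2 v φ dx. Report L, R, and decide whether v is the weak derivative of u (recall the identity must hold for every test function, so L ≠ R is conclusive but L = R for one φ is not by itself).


LHS = 16/3, RHS = 4. No, v is not the weak derivative of u.

u(x) = 1 - 2*x**2, classical derivative u'(x) = -4*x.
φ(x) = x(2−x), so φ'(x) = 2 - 2*x.
Note φ(0) = φ(2) = 0, so the boundary term u·φ vanishes.
LHS = ∫_0^2 u(x) φ'(x) dx = ∫_0^2 (4*x^3 - 4*x^2 - 2*x + 2) dx. Term by term:
  ∫_0^2 4*x^3 dx = 16;  ∫_0^2 -4*x^2 dx = -32/3;  ∫_0^2 -2*x dx = -4;
  ∫_0^2 2 dx = 4.
Sum: 16 − 32/3 − 4 + 4 = 16/3.
So LHS = 16/3.
∫_0^2 v(x) φ(x) dx = ∫_0^2 (4*x^3 - 9*x^2 + 2*x) dx. Term by term:
  ∫_0^2 4*x^3 dx = 16;  ∫_0^2 -9*x^2 dx = -24;  ∫_0^2 2*x dx = 4.
Sum: 16 − 24 + 4 = -4.
So RHS = -∫_0^2 v(x) φ(x) dx = 4.
LHS − RHS = 4/3 ≠ 0, so the identity fails.
(For a valid weak derivative the identity must hold for EVERY test function, in particular this one. The failure shows v is NOT the weak derivative of u.)
Correct weak derivative would be u'(x) = -4*x.


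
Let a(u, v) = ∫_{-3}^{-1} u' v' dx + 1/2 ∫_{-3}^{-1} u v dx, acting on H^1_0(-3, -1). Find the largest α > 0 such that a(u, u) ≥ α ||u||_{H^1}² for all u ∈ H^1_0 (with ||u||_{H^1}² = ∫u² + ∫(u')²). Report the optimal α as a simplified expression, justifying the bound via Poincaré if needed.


α = (2 + π^2)/(4 + π^2)

Coercivity of a(·,·) on H^1_0(-3, -1) means a(u, u) ≥ α ||u||_{H^1}² for every u ∈ H^1_0.
The interval has length L = 2, and Poincaré/coercivity depend only on L. Here a(u, u) = ∫(u')² + (1/2)·∫u².
Here 0 < c = 1/2 < 1. The condition a(u,u) ≥ α||u||_{H^1}² reads (1−α)∫(u')² ≥ (α−c)∫u². Any admissible α is ≤ 1 (rapidly oscillating u have ∫u²/∫(u')² → 0), and α = 1 would force 0 ≥ (1−c)∫u², impossible since c < 1; so 1−α > 0. By the sharp Poincaré inequality on H^1_0 of an interval of length L, ∫(u')² ≥ (π/L)²∫u² with equality for the first sine mode sin(π(x−x₀)/L) (x₀ the left endpoint), so the inequality holds for all u iff (1−α)(π/L)² ≥ α − c, i.e. α ≤ ((π/L)² + c)/((π/L)² + 1) = (1 + c(L/π)²)/(1 + (L/π)²). With (π/L)² = π^2/4 and c = 1/2, the largest admissible constant is α = ((π/L)² + c)/((π/L)² + 1).
Simplifying, α = (2 + π^2)/(4 + π^2).


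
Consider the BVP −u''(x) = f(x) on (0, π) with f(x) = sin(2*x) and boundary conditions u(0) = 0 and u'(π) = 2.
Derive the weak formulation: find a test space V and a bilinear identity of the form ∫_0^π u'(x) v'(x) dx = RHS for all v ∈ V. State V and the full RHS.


V = {v ∈ H^1(0, π) : v(0) = 0} (test functions vanish at x = 0 where u is specified); weak form: ∫_0^π u'v' dx = ∫_0^π (sin(2*x)) v dx + 2·v(π) for all v ∈ V.

Multiply both sides by a test function v and integrate from 0 to π:
  ∫_0^π −u''(x) v(x) dx = ∫_0^π f(x) v(x) dx.
Integrate the LHS by parts once:
  ∫_0^π −u'' v dx = −[u'(x) v(x)]_0^π + ∫_0^π u'(x) v'(x) dx.
Thus ∫_0^π u'(x) v'(x) dx = ∫_0^π f(x) v(x) dx + [u'(x) v(x)]_0^π.
Choose V so that boundary terms are either known or forced to vanish.
Mixed BC: u(0) = 0 (Dirichlet) and u'(π) = 2 (Neumann). Define V = {v ∈ H^1(0, π) : v(0) = 0}. Then [u' v]_0^π = u'(π)·v(π) − u'(0)·0 = 2·v(π).
Weak formulation: find u (satisfying any essential BC) such that ∫_0^π u'(x) v'(x) dx = ∫_0^π f v dx + 2·v(π) for all v ∈ V (Dirichlet at 0 absorbed into V; Neumann datum at x = π contributes the boundary term).
Substituting f(x) = sin(2*x), the right-hand side is ∫_0^π (sin(2*x)) v dx + 2·v(π).


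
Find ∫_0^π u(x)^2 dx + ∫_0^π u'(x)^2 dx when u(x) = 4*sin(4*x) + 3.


||u||_{H^1(0,π)}^2 = 145*π

u'(x) = 16*cos(4*x).
Expand u² and (u')² and integrate term by term on (0, π), using: for integers n ≥ 1, ∫_0^π sin²(nx) dx = ∫_0^π cos²(nx) dx = π/2; for n ≠ n', ∫_0^π sin(nx)sin(n'x) dx = ∫_0^π cos(nx)cos(n'x) dx = 0; and by product-to-sum, ∫_0^π sin(nx)cos(n'x) dx = ½∫_0^π [sin((n+n')x) + sin((n−n')x)] dx, which is 0 when n+n' is even and 2n/(n²−n'²) when n+n' is odd (it need not vanish on (0, π)). For the constant mode: ∫_0^π 1 dx = π, ∫_0^π cos(nx) dx = 0, ∫_0^π sin(nx) dx = (1−(−1)^n)/n.
  u² squared terms: (3)²·∫1 dx = 9·π = 9*π;  (4)²·∫sin(4x)² dx = 16·π/2 = 8*π.
  u² cross terms: 2·(3)·(4)·∫1·sin(4x) dx = 24·(0) = 0.
  So ∫_0^π u² dx = 9*π + 8*π + 0 = 17*π.
  (u')² squared terms: (16)²·∫cos(4x)² dx = 256·π/2 = 128*π.
  So ∫_0^π (u')² dx = 128*π.
||u||_{H^1}^2 = (17*π) + (128*π) = 145*π.


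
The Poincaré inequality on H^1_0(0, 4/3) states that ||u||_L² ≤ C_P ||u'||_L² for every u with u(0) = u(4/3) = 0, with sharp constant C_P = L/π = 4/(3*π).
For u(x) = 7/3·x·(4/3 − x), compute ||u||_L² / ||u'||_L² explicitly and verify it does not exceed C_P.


||u||_L² / ||u'||_L² = 2*sqrt(10)/15 < C_P = 4/(3*π).

u(x) = 7/3·x·(4/3 − x), so u'(x) = 28/9 - 14*x/3.
u(x) = 7/3·x·(4/3 − x) vanishes at x = 0 and x = 4/3, so u ∈ H^1_0(0, 4/3). Differentiate via the product rule and integrate the resulting polynomials term by term.
  ∫_0^4/3 u² dx = ∫_0^4/3 (49*x^4/9 - 392*x^3/27 + 784*x^2/81) dx. Term by term:
    ∫_0^4/3 49*x^4/9 dx = 50176/10935;  ∫_0^4/3 -392*x^3/27 dx = -25088/2187;  ∫_0^4/3 784*x^2/81 dx = 50176/6561.
  Sum: 50176/10935 − 25088/2187 + 50176/6561 = 25088/32805.
  ∫_0^4/3 (u')² dx = ∫_0^4/3 (196*x^2/9 - 784*x/27 + 784/81) dx. Term by term:
    ∫_0^4/3 196*x^2/9 dx = 12544/729;  ∫_0^4/3 -784*x/27 dx = -6272/243;  ∫_0^4/3 784/81 dx = 3136/243.
  Sum: 12544/729 − 6272/243 + 3136/243 = 3136/729.
∫_0^4/3 u² dx = 25088/32805, so ||u||_L² = 112*sqrt(10)/405.
∫_0^4/3 (u')² dx = 3136/729, so ||u'||_L² = 56/27.
Ratio ||u||_L² / ||u'||_L² = 2*sqrt(10)/15.
Sharp Poincaré constant on H^1_0(0, 4/3) is C_P = L/π = 4/(3*π), achieved by sin(3*π/4·x).
A polynomial bump cannot attain the sharp Poincaré constant (only the first sine eigenfunction does), so the ratio is strictly less than C_P, consistent with ||u||_L² ≤ C_P ||u'||_L².


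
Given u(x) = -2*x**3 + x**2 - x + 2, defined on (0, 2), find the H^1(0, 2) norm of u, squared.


||u||_{H^1}^2 = 21722/105

The H^1 norm (squared) on an interval (0, L) is
  ||u||_{H^1}^2 = ∫_0^L u(x)^2 dx + ∫_0^L u'(x)^2 dx.
Compute u'(x) = -6*x**2 + 2*x - 1.
Then u(x)^2 = 4*x**6 - 4*x**5 + 5*x**4 - 10*x**3 + 5*x**2 - 4*x + 4 and u'(x)^2 = 36*x**4 - 24*x**3 + 16*x**2 - 4*x + 1.
Integrate each monomial from 0 to 2 using ∫_0^2 c·x^n dx = c·2^(n+1)/(n+1):
  ∫_0^2 u(x)^2 dx = ∫_0^2 (4*x^6 - 4*x^5 + 5*x^4 - 10*x^3 + 5*x^2 - 4*x + 4) dx. Term by term:
    ∫_0^2 4*x^6 dx = 512/7;  ∫_0^2 -4*x^5 dx = -128/3;  ∫_0^2 5*x^4 dx = 32;
    ∫_0^2 -10*x^3 dx = -40;  ∫_0^2 5*x^2 dx = 40/3;  ∫_0^2 -4*x dx = -8;
    ∫_0^2 4 dx = 8.
  Sum: 512/7 − 128/3 + 32 − 40 + 40/3 − 8 + 8 = 752/21.
  ∫_0^2 u'(x)^2 dx = ∫_0^2 (36*x^4 - 24*x^3 + 16*x^2 - 4*x + 1) dx. Term by term:
    ∫_0^2 36*x^4 dx = 1152/5;  ∫_0^2 -24*x^3 dx = -96;  ∫_0^2 16*x^2 dx = 128/3;
    ∫_0^2 -4*x dx = -8;  ∫_0^2 1 dx = 2.
  Sum: 1152/5 − 96 + 128/3 − 8 + 2 = 2566/15.
Adding: ||u||_{H^1}^2 = 752/21 + 2566/15 = 21722/105.


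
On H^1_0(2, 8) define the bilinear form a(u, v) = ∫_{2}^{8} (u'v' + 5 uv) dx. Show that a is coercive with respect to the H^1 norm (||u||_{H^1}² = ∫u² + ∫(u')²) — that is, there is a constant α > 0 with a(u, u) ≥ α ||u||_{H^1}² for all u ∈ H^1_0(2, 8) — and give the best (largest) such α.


α = 1

Coercivity of a(·,·) on H^1_0(2, 8) means a(u, u) ≥ α ||u||_{H^1}² for every u ∈ H^1_0.
The interval has length L = 6, and Poincaré/coercivity depend only on L. Here a(u, u) = ∫(u')² + (5)·∫u².
Here c = 5 ≥ 1, so a(u,u) = ∫(u')² + c∫u² ≥ ∫(u')² + ∫u² = ||u||_{H^1}², i.e. α = 1 works. No larger α is possible: a(u,u) ≥ α||u||_{H^1}² means (1−α)∫(u')² ≥ (α−c)∫u², and for the modes u_n = sin(nπ(x−x₀)/L) (x₀ the left endpoint) one has ∫u_n²/∫(u_n')² = (L/(nπ))² → 0, so a(u_n,u_n)/||u_n||_{H^1}² → 1. Hence the optimal constant is α = 1.
Therefore α = 1.


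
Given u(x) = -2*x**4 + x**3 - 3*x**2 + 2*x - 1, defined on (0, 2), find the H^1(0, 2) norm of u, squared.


||u||_{H^1}^2 = 63346/45

The H^1 norm (squared) on an interval (0, L) is
  ||u||_{H^1}^2 = ∫_0^L u(x)^2 dx + ∫_0^L u'(x)^2 dx.
Compute u'(x) = -8*x**3 + 3*x**2 - 6*x + 2.
Then u(x)^2 = 4*x**8 - 4*x**7 + 13*x**6 - 14*x**5 + 17*x**4 - 14*x**3 + 10*x**2 - 4*x + 1 and u'(x)^2 = 64*x**6 - 48*x**5 + 105*x**4 - 68*x**3 + 48*x**2 - 24*x + 4.
Integrate each monomial from 0 to 2 using ∫_0^2 c·x^n dx = c·2^(n+1)/(n+1):
  ∫_0^2 u(x)^2 dx = ∫_0^2 (4*x^8 - 4*x^7 + 13*x^6 - 14*x^5 + 17*x^4 - 14*x^3 + 10*x^2 - 4*x + 1) dx. Term by term:
    ∫_0^2 4*x^8 dx = 2048/9;  ∫_0^2 -4*x^7 dx = -128;  ∫_0^2 13*x^6 dx = 1664/7;
    ∫_0^2 -14*x^5 dx = -448/3;  ∫_0^2 17*x^4 dx = 544/5;  ∫_0^2 -14*x^3 dx = -56;
    ∫_0^2 10*x^2 dx = 80/3;  ∫_0^2 -4*x dx = -8;  ∫_0^2 1 dx = 2.
  Sum: 2048/9 − 128 + 1664/7 − 448/3 + 544/5 − 56 + 80/3 − 8 + 2 = 82342/315.
  ∫_0^2 u'(x)^2 dx = ∫_0^2 (64*x^6 - 48*x^5 + 105*x^4 - 68*x^3 + 48*x^2 - 24*x + 4) dx. Term by term:
    ∫_0^2 64*x^6 dx = 8192/7;  ∫_0^2 -48*x^5 dx = -512;  ∫_0^2 105*x^4 dx = 672;
    ∫_0^2 -68*x^3 dx = -272;  ∫_0^2 48*x^2 dx = 128;  ∫_0^2 -24*x dx = -48;
    ∫_0^2 4 dx = 8.
  Sum: 8192/7 − 512 + 672 − 272 + 128 − 48 + 8 = 8024/7.
Adding: ||u||_{H^1}^2 = 82342/315 + 8024/7 = 63346/45.


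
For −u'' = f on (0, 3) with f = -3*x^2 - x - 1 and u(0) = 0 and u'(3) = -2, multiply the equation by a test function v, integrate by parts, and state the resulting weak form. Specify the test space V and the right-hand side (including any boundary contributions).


V = {v ∈ H^1(0, 3) : v(0) = 0} (test functions vanish at x = 0 where u is specified); weak form: ∫_0^3 u'v' dx = ∫_0^3 (-3*x^2 - x - 1) v dx − 2·v(3) for all v ∈ V.

Multiply both sides by a test function v and integrate from 0 to 3:
  ∫_0^3 −u''(x) v(x) dx = ∫_0^3 f(x) v(x) dx.
Integrate the LHS by parts once:
  ∫_0^3 −u'' v dx = −[u'(x) v(x)]_0^3 + ∫_0^3 u'(x) v'(x) dx.
Thus ∫_0^3 u'(x) v'(x) dx = ∫_0^3 f(x) v(x) dx + [u'(x) v(x)]_0^3.
Choose V so that boundary terms are either known or forced to vanish.
Mixed BC: u(0) = 0 (Dirichlet) and u'(3) = -2 (Neumann). Define V = {v ∈ H^1(0, 3) : v(0) = 0}. Then [u' v]_0^3 = u'(3)·v(3) − u'(0)·0 = − 2·v(3).
Weak formulation: find u (satisfying any essential BC) such that ∫_0^3 u'(x) v'(x) dx = ∫_0^3 f v dx − 2·v(3) for all v ∈ V (Dirichlet at 0 absorbed into V; Neumann datum at x = 3 contributes the boundary term).
Substituting f(x) = -3*x^2 - x - 1, the right-hand side is ∫_0^3 (-3*x^2 - x - 1) v dx − 2·v(3).


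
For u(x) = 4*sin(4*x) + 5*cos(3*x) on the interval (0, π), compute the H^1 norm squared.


||u||_{H^1(0,π)}^2 = 3200/7 + 261*π

u'(x) = -15*sin(3*x) + 16*cos(4*x).
Expand u² and (u')² and integrate term by term on (0, π), using: for integers n ≥ 1, ∫_0^π sin²(nx) dx = ∫_0^π cos²(nx) dx = π/2; for n ≠ n', ∫_0^π sin(nx)sin(n'x) dx = ∫_0^π cos(nx)cos(n'x) dx = 0; and by product-to-sum, ∫_0^π sin(nx)cos(n'x) dx = ½∫_0^π [sin((n+n')x) + sin((n−n')x)] dx, which is 0 when n+n' is even and 2n/(n²−n'²) when n+n' is odd (it need not vanish on (0, π)).
  u² squared terms: (4)²·∫sin(4x)² dx = 16·π/2 = 8*π;  (5)²·∫cos(3x)² dx = 25·π/2 = 25*π/2.
  u² cross terms: 2·(4)·(5)·∫sin(4x)·cos(3x) dx = 40·(8/7) = 320/7.
  So ∫_0^π u² dx = 8*π + 25*π/2 + 320/7 = 320/7 + 41*π/2.
  (u')² squared terms: (-15)²·∫sin(3x)² dx = 225·π/2 = 225*π/2;  (16)²·∫cos(4x)² dx = 256·π/2 = 128*π.
  (u')² cross terms: 2·(-15)·(16)·∫sin(3x)·cos(4x) dx = -480·(-6/7) = 2880/7.
  So ∫_0^π (u')² dx = 225*π/2 + 128*π + 2880/7 = 2880/7 + 481*π/2.
||u||_{H^1}^2 = (320/7 + 41*π/2) + (2880/7 + 481*π/2) = 3200/7 + 261*π.


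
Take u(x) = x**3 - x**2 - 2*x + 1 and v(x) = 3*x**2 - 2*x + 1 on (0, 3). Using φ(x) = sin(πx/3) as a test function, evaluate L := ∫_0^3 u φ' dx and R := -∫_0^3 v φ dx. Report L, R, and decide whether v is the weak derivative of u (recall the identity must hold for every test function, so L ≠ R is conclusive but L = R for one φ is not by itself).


LHS = -51/π + 324/π^3, RHS = -69/π + 324/π^3. No, v is not the weak derivative of u.

u(x) = x**3 - x**2 - 2*x + 1, classical derivative u'(x) = 3*x**2 - 2*x - 2.
φ(x) = sin(πx/3), so φ'(x) = π*cos(π*x/3)/3.
Note φ(0) = φ(3) = 0, so the boundary term u·φ vanishes.
LHS = ∫_0^3 u(x) φ'(x) dx = ∫_0^3 (π*x^3*cos(π*x/3)/3 - π*x^2*cos(π*x/3)/3 - 2*π*x*cos(π*x/3)/3 + π*cos(π*x/3)/3) dx. Term by term:
  ∫_0^3 π*cos(π*x/3)/3 dx = 0;  ∫_0^3 -2*π*x*cos(π*x/3)/3 dx = 12/π;  ∫_0^3 -π*x^2*cos(π*x/3)/3 dx = 18/π;
  ∫_0^3 π*x^3*cos(π*x/3)/3 dx = -81/π + 324/π^3.
Sum: 0 + 12/π + 18/π + -81/π + 324/π^3 = -51/π + 324/π^3.
So LHS = -51/π + 324/π^3.
∫_0^3 v(x) φ(x) dx = ∫_0^3 (3*x^2*sin(π*x/3) - 2*x*sin(π*x/3) + sin(π*x/3)) dx. Term by term:
  ∫_0^3 -2*x*sin(π*x/3) dx = -18/π;  ∫_0^3 3*x^2*sin(π*x/3) dx = -324/π^3 + 81/π;  ∫_0^3 sin(π*x/3) dx = 6/π.
Sum: -18/π + -324/π^3 + 81/π + 6/π = -324/π^3 + 69/π.
So RHS = -∫_0^3 v(x) φ(x) dx = -69/π + 324/π^3.
LHS − RHS = 18/π ≠ 0, so the identity fails.
(For a valid weak derivative the identity must hold for EVERY test function, in particular this one. The failure shows v is NOT the weak derivative of u.)
Correct weak derivative would be u'(x) = 3*x**2 - 2*x - 2.


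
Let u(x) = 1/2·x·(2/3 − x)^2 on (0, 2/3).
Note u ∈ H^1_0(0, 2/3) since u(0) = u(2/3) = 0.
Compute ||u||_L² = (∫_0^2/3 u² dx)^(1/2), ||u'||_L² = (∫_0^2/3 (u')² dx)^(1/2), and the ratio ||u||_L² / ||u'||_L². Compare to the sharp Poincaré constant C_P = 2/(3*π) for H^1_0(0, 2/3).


||u||_L² / ||u'||_L² = sqrt(14)/21 < C_P = 2/(3*π).

u(x) = 1/2·x·(2/3 − x)^2, so u'(x) = (3*x - 2)*(9*x - 2)/18.
u(x) = 1/2·x·(2/3 − x)^2 vanishes at x = 0 and x = 2/3, so u ∈ H^1_0(0, 2/3). Differentiate via the product rule and integrate the resulting polynomials term by term.
  ∫_0^2/3 u² dx = ∫_0^2/3 (x^6/4 - 2*x^5/3 + 2*x^4/3 - 8*x^3/27 + 4*x^2/81) dx. Term by term:
    ∫_0^2/3 x^6/4 dx = 32/15309;  ∫_0^2/3 -2*x^5/3 dx = -64/6561;  ∫_0^2/3 2*x^4/3 dx = 64/3645;
    ∫_0^2/3 -8*x^3/27 dx = -32/2187;  ∫_0^2/3 4*x^2/81 dx = 32/6561.
  Sum: 32/15309 − 64/6561 + 64/3645 − 32/2187 + 32/6561 = 32/229635.
  ∫_0^2/3 (u')² dx = ∫_0^2/3 (9*x^4/4 - 4*x^3 + 22*x^2/9 - 16*x/27 + 4/81) dx. Term by term:
    ∫_0^2/3 9*x^4/4 dx = 8/135;  ∫_0^2/3 -4*x^3 dx = -16/81;  ∫_0^2/3 22*x^2/9 dx = 176/729;
    ∫_0^2/3 -16*x/27 dx = -32/243;  ∫_0^2/3 4/81 dx = 8/243.
  Sum: 8/135 − 16/81 + 176/729 − 32/243 + 8/243 = 16/3645.
∫_0^2/3 u² dx = 32/229635, so ||u||_L² = 4*sqrt(70)/2835.
∫_0^2/3 (u')² dx = 16/3645, so ||u'||_L² = 4*sqrt(5)/135.
Ratio ||u||_L² / ||u'||_L² = sqrt(14)/21.
Sharp Poincaré constant on H^1_0(0, 2/3) is C_P = L/π = 2/(3*π), achieved by sin(3*π/2·x).
A polynomial bump cannot attain the sharp Poincaré constant (only the first sine eigenfunction does), so the ratio is strictly less than C_P, consistent with ||u||_L² ≤ C_P ||u'||_L².
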